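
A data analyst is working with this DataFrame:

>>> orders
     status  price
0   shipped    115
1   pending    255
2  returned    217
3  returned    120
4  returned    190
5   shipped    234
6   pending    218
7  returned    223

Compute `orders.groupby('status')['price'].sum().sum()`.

group by status, sum of price:
status
pending     473
returned    750
shipped     349
Name: price, dtype: int64
Hence 1572.

1572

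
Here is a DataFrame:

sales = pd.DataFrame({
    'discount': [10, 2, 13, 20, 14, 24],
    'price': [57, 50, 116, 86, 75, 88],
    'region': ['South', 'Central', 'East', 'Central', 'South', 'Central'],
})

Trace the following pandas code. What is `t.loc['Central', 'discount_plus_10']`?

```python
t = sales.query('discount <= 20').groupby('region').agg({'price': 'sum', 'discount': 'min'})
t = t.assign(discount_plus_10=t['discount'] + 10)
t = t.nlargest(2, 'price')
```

filter rows where discount <= 20:
   discount  price   region
0        10     57    South
1         2     50  Central
2        13    116     East
3        20     86  Central
4        14     75    South
group by region: sum(price), min(discount):
         price  discount
region                  
Central    136         2
East       116        13
South      132        10
add column discount_plus_10 = t['discount'] + 10:
         price  discount  discount_plus_10
region                                    
Central    136         2                12
East       116        13                23
South      132        10                20
take 2 rows with largest price:
         price  discount  discount_plus_10
region                                    
Central    136         2                12
South      132        10                20
Taking the value at row 'Central', column 'discount_plus_10' gives 12.

12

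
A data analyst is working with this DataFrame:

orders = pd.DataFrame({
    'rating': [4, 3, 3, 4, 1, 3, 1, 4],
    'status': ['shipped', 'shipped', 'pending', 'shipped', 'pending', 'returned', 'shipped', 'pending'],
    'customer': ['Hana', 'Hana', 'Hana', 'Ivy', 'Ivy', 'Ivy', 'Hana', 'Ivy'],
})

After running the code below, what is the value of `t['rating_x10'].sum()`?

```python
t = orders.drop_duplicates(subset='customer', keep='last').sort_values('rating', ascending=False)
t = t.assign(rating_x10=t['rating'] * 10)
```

50

drop duplicate customer (keep=last):
   rating   status customer
6       1  shipped     Hana
7       4  pending      Ivy
sort by rating descending:
   rating   status customer
7       4  pending      Ivy
6       1  shipped     Hana
add column rating_x10 = t['rating'] * 10:
   rating   status customer  rating_x10
7       4  pending      Ivy          40
6       1  shipped     Hana          10
sum of column 'rating_x10' → 50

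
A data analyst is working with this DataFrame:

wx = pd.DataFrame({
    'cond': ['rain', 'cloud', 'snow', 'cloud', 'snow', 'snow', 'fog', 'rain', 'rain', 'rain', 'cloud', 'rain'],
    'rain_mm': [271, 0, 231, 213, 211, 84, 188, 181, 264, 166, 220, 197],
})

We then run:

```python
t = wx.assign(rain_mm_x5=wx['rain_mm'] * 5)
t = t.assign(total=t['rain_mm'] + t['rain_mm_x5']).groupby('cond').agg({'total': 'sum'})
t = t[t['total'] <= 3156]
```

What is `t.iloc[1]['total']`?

add column rain_mm_x5 = wx['rain_mm'] * 5:
     cond  rain_mm  rain_mm_x5
0    rain      271        1355
1   cloud        0           0
2    snow      231        1155
3   cloud      213        1065
4    snow      211        1055
5    snow       84         420
6     fog      188         940
7    rain      181         905
8    rain      264        1320
9    rain      166         830
10  cloud      220        1100
11   rain      197         985
add column total = t['rain_mm'] + t['rain_mm_x5']:
     cond  rain_mm  rain_mm_x5  total
0    rain      271        1355   1626
1   cloud        0           0      0
2    snow      231        1155   1386
3   cloud      213        1065   1278
4    snow      211        1055   1266
5    snow       84         420    504
6     fog      188         940   1128
7    rain      181         905   1086
8    rain      264        1320   1584
9    rain      166         830    996
10  cloud      220        1100   1320
11   rain      197         985   1182
group by cond, sum of total:
       total
cond        
cloud   2598
fog     1128
rain    6474
snow    3156
filter rows where total <= 3156:
       total
cond        
cloud   2598
fog     1128
snow    3156
So iloc[1]['total'] = 1128.

1128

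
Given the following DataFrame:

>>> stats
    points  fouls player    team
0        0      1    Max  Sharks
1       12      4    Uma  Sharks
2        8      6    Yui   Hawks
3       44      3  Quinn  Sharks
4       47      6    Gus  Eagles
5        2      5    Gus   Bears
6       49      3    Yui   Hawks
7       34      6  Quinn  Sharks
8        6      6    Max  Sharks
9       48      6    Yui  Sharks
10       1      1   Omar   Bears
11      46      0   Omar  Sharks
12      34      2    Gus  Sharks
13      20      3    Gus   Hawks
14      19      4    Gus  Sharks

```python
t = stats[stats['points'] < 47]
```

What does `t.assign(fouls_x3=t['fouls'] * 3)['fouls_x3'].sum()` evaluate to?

filter rows where points < 47:
    points  fouls player    team
0        0      1    Max  Sharks
1       12      4    Uma  Sharks
2        8      6    Yui   Hawks
3       44      3  Quinn  Sharks
5        2      5    Gus   Bears
7       34      6  Quinn  Sharks
8        6      6    Max  Sharks
10       1      1   Omar   Bears
11      46      0   Omar  Sharks
12      34      2    Gus  Sharks
13      20      3    Gus   Hawks
14      19      4    Gus  Sharks
add column fouls_x3 = t['fouls'] * 3:
    points  fouls player    team  fouls_x3
0        0      1    Max  Sharks         3
1       12      4    Uma  Sharks        12
2        8      6    Yui   Hawks        18
3       44      3  Quinn  Sharks         9
5        2      5    Gus   Bears        15
7       34      6  Quinn  Sharks        18
8        6      6    Max  Sharks        18
10       1      1   Omar   Bears         3
11      46      0   Omar  Sharks         0
12      34      2    Gus  Sharks         6
13      20      3    Gus   Hawks         9
14      19      4    Gus  Sharks        12
Reading off the sum of column 'fouls_x3', we get 123.

123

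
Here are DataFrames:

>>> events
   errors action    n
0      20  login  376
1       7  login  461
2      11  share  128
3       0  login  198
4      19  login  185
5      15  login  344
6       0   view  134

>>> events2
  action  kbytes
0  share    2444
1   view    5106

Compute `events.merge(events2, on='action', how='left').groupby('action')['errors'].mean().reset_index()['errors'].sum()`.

23.2

merge on 'action' (how='left') → 7 rows:
   errors action    n  kbytes
0      20  login  376     NaN
1       7  login  461     NaN
2      11  share  128  2444.0
3       0  login  198     NaN
4      19  login  185     NaN
5      15  login  344     NaN
6       0   view  134  5106.0
group by action, mean of errors:
action
login    12.2
share    11.0
view      0.0
Name: errors, dtype: float64
reset_index():
  action  errors
0  login    12.2
1  share    11.0
2   view     0.0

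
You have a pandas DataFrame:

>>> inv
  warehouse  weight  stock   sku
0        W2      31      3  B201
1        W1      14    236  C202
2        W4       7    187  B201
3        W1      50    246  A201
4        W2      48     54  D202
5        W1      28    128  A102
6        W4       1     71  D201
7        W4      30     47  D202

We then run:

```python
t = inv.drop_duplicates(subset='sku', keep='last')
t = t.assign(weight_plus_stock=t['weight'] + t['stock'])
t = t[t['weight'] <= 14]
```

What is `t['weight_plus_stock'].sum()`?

drop duplicate sku (keep=last):
  warehouse  weight  stock   sku
1        W1      14    236  C202
2        W4       7    187  B201
3        W1      50    246  A201
5        W1      28    128  A102
6        W4       1     71  D201
7        W4      30     47  D202
add column weight_plus_stock = t['weight'] + t['stock']:
  warehouse  weight  stock   sku  weight_plus_stock
1        W1      14    236  C202                250
2        W4       7    187  B201                194
3        W1      50    246  A201                296
5        W1      28    128  A102                156
6        W4       1     71  D201                 72
7        W4      30     47  D202                 77
filter rows where weight <= 14:
  warehouse  weight  stock   sku  weight_plus_stock
1        W1      14    236  C202                250
2        W4       7    187  B201                194
6        W4       1     71  D201                 72

516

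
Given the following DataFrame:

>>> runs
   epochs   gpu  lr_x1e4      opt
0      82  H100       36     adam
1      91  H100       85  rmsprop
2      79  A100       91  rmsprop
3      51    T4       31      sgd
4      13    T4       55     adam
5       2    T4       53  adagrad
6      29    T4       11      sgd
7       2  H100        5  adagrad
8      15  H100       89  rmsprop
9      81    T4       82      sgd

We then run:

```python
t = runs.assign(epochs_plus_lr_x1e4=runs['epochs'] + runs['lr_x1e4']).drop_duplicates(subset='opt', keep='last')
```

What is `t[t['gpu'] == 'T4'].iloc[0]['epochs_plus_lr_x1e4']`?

add column epochs_plus_lr_x1e4 = runs['epochs'] + runs['lr_x1e4']:
   epochs   gpu  lr_x1e4      opt  epochs_plus_lr_x1e4
0      82  H100       36     adam                  118
1      91  H100       85  rmsprop                  176
2      79  A100       91  rmsprop                  170
3      51    T4       31      sgd                   82
4      13    T4       55     adam                   68
5       2    T4       53  adagrad                   55
6      29    T4       11      sgd                   40
7       2  H100        5  adagrad                    7
8      15  H100       89  rmsprop                  104
9      81    T4       82      sgd                  163
drop duplicate opt (keep=last):
   epochs   gpu  lr_x1e4      opt  epochs_plus_lr_x1e4
4      13    T4       55     adam                   68
7       2  H100        5  adagrad                    7
8      15  H100       89  rmsprop                  104
9      81    T4       82      sgd                  163
filter rows where gpu == 'T4':
   epochs gpu  lr_x1e4   opt  epochs_plus_lr_x1e4
4      13  T4       55  adam                   68
9      81  T4       82   sgd                  163

68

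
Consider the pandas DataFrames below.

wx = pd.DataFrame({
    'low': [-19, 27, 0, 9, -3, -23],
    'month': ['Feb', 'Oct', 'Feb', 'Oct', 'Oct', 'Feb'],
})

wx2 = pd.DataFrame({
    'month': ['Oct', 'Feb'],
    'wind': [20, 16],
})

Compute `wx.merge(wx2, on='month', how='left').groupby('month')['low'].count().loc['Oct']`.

merge on 'month' (how='left') → 6 rows:
   low month  wind
0  -19   Feb    16
1   27   Oct    20
2    0   Feb    16
3    9   Oct    20
4   -3   Oct    20
5  -23   Feb    16
group by month, count of low:
month
Feb    3
Oct    3
Name: low, dtype: int64
Finally, value at index 'Oct' = 3.

3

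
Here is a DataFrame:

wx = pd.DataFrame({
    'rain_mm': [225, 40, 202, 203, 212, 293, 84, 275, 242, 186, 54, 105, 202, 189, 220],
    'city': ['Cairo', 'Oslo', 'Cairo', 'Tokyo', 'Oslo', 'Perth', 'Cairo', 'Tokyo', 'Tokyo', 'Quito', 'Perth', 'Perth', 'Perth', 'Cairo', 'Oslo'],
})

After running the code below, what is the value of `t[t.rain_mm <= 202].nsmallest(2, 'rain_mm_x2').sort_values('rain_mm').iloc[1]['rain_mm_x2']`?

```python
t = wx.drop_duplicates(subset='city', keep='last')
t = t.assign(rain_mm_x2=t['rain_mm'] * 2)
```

378

drop duplicate city (keep=last):
    rain_mm   city
8       242  Tokyo
9       186  Quito
12      202  Perth
13      189  Cairo
14      220   Oslo
add column rain_mm_x2 = t['rain_mm'] * 2:
    rain_mm   city  rain_mm_x2
8       242  Tokyo         484
9       186  Quito         372
12      202  Perth         404
13      189  Cairo         378
14      220   Oslo         440
filter rows where rain_mm <= 202:
    rain_mm   city  rain_mm_x2
9       186  Quito         372
12      202  Perth         404
13      189  Cairo         378
take 2 rows with smallest rain_mm_x2:
    rain_mm   city  rain_mm_x2
9       186  Quito         372
13      189  Cairo         378
sort by rain_mm:
    rain_mm   city  rain_mm_x2
9       186  Quito         372
13      189  Cairo         378
Finally, value at position 1, column 'rain_mm_x2' = 378.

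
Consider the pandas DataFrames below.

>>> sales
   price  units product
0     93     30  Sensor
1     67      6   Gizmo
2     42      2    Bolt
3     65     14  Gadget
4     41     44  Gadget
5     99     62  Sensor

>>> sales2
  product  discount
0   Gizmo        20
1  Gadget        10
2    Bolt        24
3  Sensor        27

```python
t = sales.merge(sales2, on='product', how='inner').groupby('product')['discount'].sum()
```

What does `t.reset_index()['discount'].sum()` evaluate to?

118

merge on 'product' (how='inner') → 6 rows:
   price  units product  discount
0     93     30  Sensor        27
1     67      6   Gizmo        20
2     42      2    Bolt        24
3     65     14  Gadget        10
4     41     44  Gadget        10
5     99     62  Sensor        27
group by product, sum of discount:
product
Bolt      24
Gadget    20
Gizmo     20
Sensor    54
Name: discount, dtype: int64
reset_index():
  product  discount
0    Bolt        24
1  Gadget        20
2   Gizmo        20
3  Sensor        54
Reading off the sum of column 'discount', we get 118.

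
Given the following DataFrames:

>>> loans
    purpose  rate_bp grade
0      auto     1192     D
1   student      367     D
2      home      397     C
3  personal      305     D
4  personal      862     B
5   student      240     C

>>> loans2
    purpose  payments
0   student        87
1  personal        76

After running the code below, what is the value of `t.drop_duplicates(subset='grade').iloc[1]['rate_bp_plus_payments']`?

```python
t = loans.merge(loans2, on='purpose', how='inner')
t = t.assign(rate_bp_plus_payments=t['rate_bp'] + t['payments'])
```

938

merge on 'purpose' (how='inner') → 4 rows:
    purpose  rate_bp grade  payments
0   student      367     D        87
1  personal      305     D        76
2  personal      862     B        76
3   student      240     C        87
add column rate_bp_plus_payments = t['rate_bp'] + t['payments']:
    purpose  rate_bp grade  payments  rate_bp_plus_payments
0   student      367     D        87                    454
1  personal      305     D        76                    381
2  personal      862     B        76                    938
3   student      240     C        87                    327
drop duplicate grade (keep=first):
    purpose  rate_bp grade  payments  rate_bp_plus_payments
0   student      367     D        87                    454
2  personal      862     B        76                    938
3   student      240     C        87                    327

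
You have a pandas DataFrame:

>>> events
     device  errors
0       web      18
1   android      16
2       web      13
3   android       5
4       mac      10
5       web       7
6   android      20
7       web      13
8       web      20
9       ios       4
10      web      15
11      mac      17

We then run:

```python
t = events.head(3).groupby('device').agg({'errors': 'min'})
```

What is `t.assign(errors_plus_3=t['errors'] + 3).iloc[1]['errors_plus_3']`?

16

take first 3 rows:
    device  errors
0      web      18
1  android      16
2      web      13
group by device, min of errors:
         errors
device         
android      16
web          13
add column errors_plus_3 = t['errors'] + 3:
         errors  errors_plus_3
device                        
android      16             19
web          13             16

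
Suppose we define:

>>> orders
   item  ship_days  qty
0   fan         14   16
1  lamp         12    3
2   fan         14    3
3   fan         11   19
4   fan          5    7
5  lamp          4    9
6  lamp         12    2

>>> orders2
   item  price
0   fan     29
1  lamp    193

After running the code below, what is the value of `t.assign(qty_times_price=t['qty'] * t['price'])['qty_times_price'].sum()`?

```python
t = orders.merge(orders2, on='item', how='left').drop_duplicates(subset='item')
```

merge on 'item' (how='left') → 7 rows:
   item  ship_days  qty  price
0   fan         14   16     29
1  lamp         12    3    193
2   fan         14    3     29
3   fan         11   19     29
4   fan          5    7     29
5  lamp          4    9    193
6  lamp         12    2    193
drop duplicate item (keep=first):
   item  ship_days  qty  price
0   fan         14   16     29
1  lamp         12    3    193
add column qty_times_price = t['qty'] * t['price']:
   item  ship_days  qty  price  qty_times_price
0   fan         14   16     29              464
1  lamp         12    3    193              579
The sum of column 'qty_times_price' is 1043.

1043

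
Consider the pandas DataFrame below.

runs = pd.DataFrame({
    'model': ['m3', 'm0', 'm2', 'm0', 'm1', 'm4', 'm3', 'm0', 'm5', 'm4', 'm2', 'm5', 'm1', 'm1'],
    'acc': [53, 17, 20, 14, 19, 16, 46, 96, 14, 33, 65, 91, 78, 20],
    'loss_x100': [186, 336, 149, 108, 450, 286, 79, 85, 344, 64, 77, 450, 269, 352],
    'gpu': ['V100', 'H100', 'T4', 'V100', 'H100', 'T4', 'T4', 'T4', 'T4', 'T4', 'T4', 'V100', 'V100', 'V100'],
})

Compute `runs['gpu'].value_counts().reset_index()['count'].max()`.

7

value_counts of gpu:
gpu
T4      7
V100    5
H100    2
Name: count, dtype: int64
reset_index():
    gpu  count
0    T4      7
1  V100      5
2  H100      2
Reading off the max of column 'count', we get 7.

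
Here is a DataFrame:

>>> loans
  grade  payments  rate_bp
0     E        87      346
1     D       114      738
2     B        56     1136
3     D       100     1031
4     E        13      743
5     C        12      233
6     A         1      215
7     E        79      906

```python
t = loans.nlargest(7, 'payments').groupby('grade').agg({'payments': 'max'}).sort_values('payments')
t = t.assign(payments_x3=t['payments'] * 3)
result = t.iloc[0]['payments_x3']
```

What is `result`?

take 7 rows with largest payments:
  grade  payments  rate_bp
1     D       114      738
3     D       100     1031
0     E        87      346
7     E        79      906
2     B        56     1136
4     E        13      743
5     C        12      233
group by grade, max of payments:
       payments
grade          
B            56
C            12
D           114
E            87
sort by payments:
       payments
grade          
C            12
B            56
E            87
D           114
add column payments_x3 = t['payments'] * 3:
       payments  payments_x3
grade                       
C            12           36
B            56          168
E            87          261
D           114          342
Reading off the value at position 0, column 'payments_x3', we get 36.

36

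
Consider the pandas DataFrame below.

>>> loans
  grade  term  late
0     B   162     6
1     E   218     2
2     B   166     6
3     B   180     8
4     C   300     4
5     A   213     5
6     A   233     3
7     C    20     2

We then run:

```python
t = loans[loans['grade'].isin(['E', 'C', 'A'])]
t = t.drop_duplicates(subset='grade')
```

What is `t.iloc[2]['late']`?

filter rows where grade in ['E', 'C', 'A']:
  grade  term  late
1     E   218     2
4     C   300     4
5     A   213     5
6     A   233     3
7     C    20     2
drop duplicate grade (keep=first):
  grade  term  late
1     E   218     2
4     C   300     4
5     A   213     5
Finally, value at position 2, column 'late' = 5.

5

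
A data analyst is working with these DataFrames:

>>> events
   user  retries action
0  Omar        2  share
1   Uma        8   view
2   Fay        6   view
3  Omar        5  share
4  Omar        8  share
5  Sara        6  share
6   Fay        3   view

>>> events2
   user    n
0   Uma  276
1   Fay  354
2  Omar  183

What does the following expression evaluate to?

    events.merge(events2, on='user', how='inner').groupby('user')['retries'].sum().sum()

32

merge on 'user' (how='inner') → 6 rows:
   user  retries action    n
0  Omar        2  share  183
1   Uma        8   view  276
2   Fay        6   view  354
3  Omar        5  share  183
4  Omar        8  share  183
5   Fay        3   view  354
group by user, sum of retries:
user
Fay      9
Omar    15
Uma      8
Name: retries, dtype: int64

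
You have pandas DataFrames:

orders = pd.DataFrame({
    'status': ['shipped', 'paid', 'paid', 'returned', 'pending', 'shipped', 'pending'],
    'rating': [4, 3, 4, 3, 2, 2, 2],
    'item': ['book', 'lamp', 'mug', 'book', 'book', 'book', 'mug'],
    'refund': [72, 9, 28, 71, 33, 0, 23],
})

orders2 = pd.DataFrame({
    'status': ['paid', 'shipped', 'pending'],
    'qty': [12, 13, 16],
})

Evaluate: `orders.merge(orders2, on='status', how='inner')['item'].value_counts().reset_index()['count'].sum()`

merge on 'status' (how='inner') → 6 rows:
    status  rating  item  refund  qty
0  shipped       4  book      72   13
1     paid       3  lamp       9   12
2     paid       4   mug      28   12
3  pending       2  book      33   16
4  shipped       2  book       0   13
5  pending       2   mug      23   16
value_counts of item:
item
book    3
mug     2
lamp    1
Name: count, dtype: int64
reset_index():
   item  count
0  book      3
1   mug      2
2  lamp      1
Then the sum of column 'count': 6

6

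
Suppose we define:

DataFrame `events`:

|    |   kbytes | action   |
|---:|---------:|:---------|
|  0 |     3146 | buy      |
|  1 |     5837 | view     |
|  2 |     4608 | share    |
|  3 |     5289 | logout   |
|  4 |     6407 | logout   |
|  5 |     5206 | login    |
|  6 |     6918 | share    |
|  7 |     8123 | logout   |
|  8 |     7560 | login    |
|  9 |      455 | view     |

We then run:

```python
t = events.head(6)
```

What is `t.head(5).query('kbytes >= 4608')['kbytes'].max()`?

6407

take first 6 rows:
   kbytes  action
0    3146     buy
1    5837    view
2    4608   share
3    5289  logout
4    6407  logout
5    5206   login
take first 5 rows:
   kbytes  action
0    3146     buy
1    5837    view
2    4608   share
3    5289  logout
4    6407  logout
filter rows where kbytes >= 4608:
   kbytes  action
1    5837    view
2    4608   share
3    5289  logout
4    6407  logout
The max of column 'kbytes' is 6407.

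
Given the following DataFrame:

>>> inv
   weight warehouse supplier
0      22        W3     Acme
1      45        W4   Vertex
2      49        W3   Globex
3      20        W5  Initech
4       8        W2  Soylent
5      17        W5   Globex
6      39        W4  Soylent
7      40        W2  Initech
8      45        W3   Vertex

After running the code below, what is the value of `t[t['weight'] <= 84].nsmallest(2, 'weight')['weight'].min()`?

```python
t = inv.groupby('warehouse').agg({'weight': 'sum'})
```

group by warehouse, sum of weight:
           weight
warehouse        
W2             48
W3            116
W4             84
W5             37
filter rows where weight <= 84:
           weight
warehouse        
W2             48
W4             84
W5             37
take 2 rows with smallest weight:
           weight
warehouse        
W5             37
W2             48
So min() = 37.

37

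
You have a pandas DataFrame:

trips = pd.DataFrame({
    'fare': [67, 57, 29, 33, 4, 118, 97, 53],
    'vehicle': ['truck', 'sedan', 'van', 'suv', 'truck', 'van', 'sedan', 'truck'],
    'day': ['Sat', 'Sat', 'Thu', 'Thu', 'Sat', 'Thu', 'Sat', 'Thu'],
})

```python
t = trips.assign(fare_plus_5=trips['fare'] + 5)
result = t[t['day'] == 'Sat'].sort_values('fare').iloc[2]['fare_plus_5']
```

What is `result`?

add column fare_plus_5 = trips['fare'] + 5:
   fare vehicle  day  fare_plus_5
0    67   truck  Sat           72
1    57   sedan  Sat           62
2    29     van  Thu           34
3    33     suv  Thu           38
4     4   truck  Sat            9
5   118     van  Thu          123
6    97   sedan  Sat          102
7    53   truck  Thu           58
filter rows where day == 'Sat':
   fare vehicle  day  fare_plus_5
0    67   truck  Sat           72
1    57   sedan  Sat           62
4     4   truck  Sat            9
6    97   sedan  Sat          102
sort by fare:
   fare vehicle  day  fare_plus_5
4     4   truck  Sat            9
1    57   sedan  Sat           62
0    67   truck  Sat           72
6    97   sedan  Sat          102
Reading off the value at position 2, column 'fare_plus_5', we get 72.

72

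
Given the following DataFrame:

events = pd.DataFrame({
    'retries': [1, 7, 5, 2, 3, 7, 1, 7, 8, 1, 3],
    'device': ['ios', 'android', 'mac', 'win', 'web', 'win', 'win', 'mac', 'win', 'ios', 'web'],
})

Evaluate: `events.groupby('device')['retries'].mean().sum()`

group by device, mean of retries:
device
android    7.0
ios        1.0
mac        6.0
web        3.0
win        4.5
Name: retries, dtype: float64

21.5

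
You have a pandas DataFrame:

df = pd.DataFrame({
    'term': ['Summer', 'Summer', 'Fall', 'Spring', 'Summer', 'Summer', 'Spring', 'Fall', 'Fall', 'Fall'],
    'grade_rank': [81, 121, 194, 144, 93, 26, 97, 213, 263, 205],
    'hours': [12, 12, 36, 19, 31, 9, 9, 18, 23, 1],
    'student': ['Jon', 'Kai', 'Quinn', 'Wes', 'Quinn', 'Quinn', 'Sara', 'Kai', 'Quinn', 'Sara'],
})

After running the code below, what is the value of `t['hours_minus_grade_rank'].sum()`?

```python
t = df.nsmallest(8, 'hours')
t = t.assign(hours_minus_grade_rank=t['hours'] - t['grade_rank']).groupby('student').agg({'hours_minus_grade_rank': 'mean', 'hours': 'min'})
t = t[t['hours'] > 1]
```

-474.5

take 8 rows with smallest hours:
     term  grade_rank  hours student
9    Fall         205      1    Sara
5  Summer          26      9   Quinn
6  Spring          97      9    Sara
0  Summer          81     12     Jon
1  Summer         121     12     Kai
7    Fall         213     18     Kai
3  Spring         144     19     Wes
8    Fall         263     23   Quinn
add column hours_minus_grade_rank = t['hours'] - t['grade_rank']:
     term  grade_rank  hours student  hours_minus_grade_rank
9    Fall         205      1    Sara                    -204
5  Summer          26      9   Quinn                     -17
6  Spring          97      9    Sara                     -88
0  Summer          81     12     Jon                     -69
1  Summer         121     12     Kai                    -109
7    Fall         213     18     Kai                    -195
3  Spring         144     19     Wes                    -125
8    Fall         263     23   Quinn                    -240
group by student: mean(hours_minus_grade_rank), min(hours):
         hours_minus_grade_rank  hours
student                               
Jon                       -69.0     12
Kai                      -152.0     12
Quinn                    -128.5      9
Sara                     -146.0      1
Wes                      -125.0     19
filter rows where hours > 1:
         hours_minus_grade_rank  hours
student                               
Jon                       -69.0     12
Kai                      -152.0     12
Quinn                    -128.5      9
Wes                      -125.0     19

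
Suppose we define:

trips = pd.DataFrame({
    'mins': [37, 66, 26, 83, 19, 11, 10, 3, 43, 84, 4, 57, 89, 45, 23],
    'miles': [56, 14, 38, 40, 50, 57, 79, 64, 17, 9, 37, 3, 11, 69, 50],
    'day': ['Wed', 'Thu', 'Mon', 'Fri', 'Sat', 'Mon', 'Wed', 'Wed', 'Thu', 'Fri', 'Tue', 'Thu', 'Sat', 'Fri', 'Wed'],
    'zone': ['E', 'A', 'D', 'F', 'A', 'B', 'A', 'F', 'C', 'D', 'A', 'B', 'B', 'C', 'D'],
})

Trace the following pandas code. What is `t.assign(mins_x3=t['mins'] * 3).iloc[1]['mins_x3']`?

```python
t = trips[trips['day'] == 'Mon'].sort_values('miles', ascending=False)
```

filter rows where day == 'Mon':
   mins  miles  day zone
2    26     38  Mon    D
5    11     57  Mon    B
sort by miles descending:
   mins  miles  day zone
5    11     57  Mon    B
2    26     38  Mon    D
add column mins_x3 = t['mins'] * 3:
   mins  miles  day zone  mins_x3
5    11     57  Mon    B       33
2    26     38  Mon    D       78
Reading off the value at position 1, column 'mins_x3', we get 78.

78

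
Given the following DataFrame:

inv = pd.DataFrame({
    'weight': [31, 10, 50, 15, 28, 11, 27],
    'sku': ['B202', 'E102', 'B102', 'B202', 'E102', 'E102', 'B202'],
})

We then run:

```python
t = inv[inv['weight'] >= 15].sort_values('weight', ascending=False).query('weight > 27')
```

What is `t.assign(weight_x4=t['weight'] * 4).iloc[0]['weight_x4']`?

200

filter rows where weight >= 15:
   weight   sku
0      31  B202
2      50  B102
3      15  B202
4      28  E102
6      27  B202
sort by weight descending:
   weight   sku
2      50  B102
0      31  B202
4      28  E102
6      27  B202
3      15  B202
filter rows where weight > 27:
   weight   sku
2      50  B102
0      31  B202
4      28  E102
add column weight_x4 = t['weight'] * 4:
   weight   sku  weight_x4
2      50  B102        200
0      31  B202        124
4      28  E102        112
Reading off the value at position 0, column 'weight_x4', we get 200.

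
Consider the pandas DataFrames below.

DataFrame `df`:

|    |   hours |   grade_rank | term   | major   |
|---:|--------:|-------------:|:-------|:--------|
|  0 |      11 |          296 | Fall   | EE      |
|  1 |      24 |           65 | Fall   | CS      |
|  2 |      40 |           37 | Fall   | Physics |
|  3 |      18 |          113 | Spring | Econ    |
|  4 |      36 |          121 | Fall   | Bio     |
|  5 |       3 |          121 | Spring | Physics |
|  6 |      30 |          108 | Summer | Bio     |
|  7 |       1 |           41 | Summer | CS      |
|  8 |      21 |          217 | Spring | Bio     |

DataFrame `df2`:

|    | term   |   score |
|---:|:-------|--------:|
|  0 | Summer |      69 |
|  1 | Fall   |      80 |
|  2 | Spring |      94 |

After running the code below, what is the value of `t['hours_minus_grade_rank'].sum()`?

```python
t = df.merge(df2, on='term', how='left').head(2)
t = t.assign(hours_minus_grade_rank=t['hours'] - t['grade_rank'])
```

merge on 'term' (how='left') → 9 rows:
   hours  grade_rank    term    major  score
0     11         296    Fall       EE     80
1     24          65    Fall       CS     80
2     40          37    Fall  Physics     80
3     18         113  Spring     Econ     94
4     36         121    Fall      Bio     80
5      3         121  Spring  Physics     94
6     30         108  Summer      Bio     69
7      1          41  Summer       CS     69
8     21         217  Spring      Bio     94
take first 2 rows:
   hours  grade_rank  term major  score
0     11         296  Fall    EE     80
1     24          65  Fall    CS     80
add column hours_minus_grade_rank = t['hours'] - t['grade_rank']:
   hours  grade_rank  term major  score  hours_minus_grade_rank
0     11         296  Fall    EE     80                    -285
1     24          65  Fall    CS     80                     -41
Hence -326.

-326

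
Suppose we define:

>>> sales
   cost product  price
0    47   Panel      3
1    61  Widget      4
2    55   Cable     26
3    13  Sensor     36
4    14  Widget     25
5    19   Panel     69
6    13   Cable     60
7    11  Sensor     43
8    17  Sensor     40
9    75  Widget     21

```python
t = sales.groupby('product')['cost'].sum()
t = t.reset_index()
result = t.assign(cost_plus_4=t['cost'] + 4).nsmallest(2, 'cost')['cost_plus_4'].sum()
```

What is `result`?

group by product, sum of cost:
product
Cable      68
Panel      66
Sensor     41
Widget    150
Name: cost, dtype: int64
reset_index():
  product  cost
0   Cable    68
1   Panel    66
2  Sensor    41
3  Widget   150
add column cost_plus_4 = t['cost'] + 4:
  product  cost  cost_plus_4
0   Cable    68           72
1   Panel    66           70
2  Sensor    41           45
3  Widget   150          154
take 2 rows with smallest cost:
  product  cost  cost_plus_4
2  Sensor    41           45
1   Panel    66           70

115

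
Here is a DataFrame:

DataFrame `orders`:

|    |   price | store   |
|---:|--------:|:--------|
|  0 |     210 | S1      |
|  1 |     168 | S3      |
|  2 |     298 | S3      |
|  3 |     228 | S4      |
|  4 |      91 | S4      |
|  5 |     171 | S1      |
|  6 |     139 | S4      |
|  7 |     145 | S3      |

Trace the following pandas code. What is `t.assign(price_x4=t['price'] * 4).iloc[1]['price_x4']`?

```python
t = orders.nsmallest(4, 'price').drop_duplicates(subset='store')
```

take 4 rows with smallest price:
   price store
4     91    S4
6    139    S4
7    145    S3
1    168    S3
drop duplicate store (keep=first):
   price store
4     91    S4
7    145    S3
add column price_x4 = t['price'] * 4:
   price store  price_x4
4     91    S4       364
7    145    S3       580
Then the value at position 1, column 'price_x4': 580

580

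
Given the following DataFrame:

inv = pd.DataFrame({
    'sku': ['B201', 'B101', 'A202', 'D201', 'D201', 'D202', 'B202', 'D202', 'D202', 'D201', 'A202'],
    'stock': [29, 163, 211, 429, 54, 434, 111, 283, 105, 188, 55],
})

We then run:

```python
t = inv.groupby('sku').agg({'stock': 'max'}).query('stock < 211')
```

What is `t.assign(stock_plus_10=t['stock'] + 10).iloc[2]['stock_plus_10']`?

group by sku, max of stock:
      stock
sku        
A202    211
B101    163
B201     29
B202    111
D201    429
D202    434
filter rows where stock < 211:
      stock
sku        
B101    163
B201     29
B202    111
add column stock_plus_10 = t['stock'] + 10:
      stock  stock_plus_10
sku                       
B101    163            173
B201     29             39
B202    111            121
Hence 121.

121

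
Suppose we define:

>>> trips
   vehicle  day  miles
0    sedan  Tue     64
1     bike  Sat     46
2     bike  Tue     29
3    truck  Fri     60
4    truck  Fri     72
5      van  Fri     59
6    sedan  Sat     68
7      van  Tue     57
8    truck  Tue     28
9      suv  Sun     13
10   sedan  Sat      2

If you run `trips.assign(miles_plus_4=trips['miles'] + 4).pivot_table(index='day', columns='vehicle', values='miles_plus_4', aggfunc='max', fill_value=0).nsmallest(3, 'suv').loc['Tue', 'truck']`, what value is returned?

32

add column miles_plus_4 = trips['miles'] + 4:
   vehicle  day  miles  miles_plus_4
0    sedan  Tue     64            68
1     bike  Sat     46            50
2     bike  Tue     29            33
3    truck  Fri     60            64
4    truck  Fri     72            76
5      van  Fri     59            63
6    sedan  Sat     68            72
7      van  Tue     57            61
8    truck  Tue     28            32
9      suv  Sun     13            17
10   sedan  Sat      2             6
pivot: rows=day, cols=vehicle, max(miles_plus_4):
vehicle  bike  sedan  suv  truck  van
day                                  
Fri         0      0    0     76   63
Sat        50     72    0      0    0
Sun         0      0   17      0    0
Tue        33     68    0     32   61
take 3 rows with smallest suv:
vehicle  bike  sedan  suv  truck  van
day                                  
Fri         0      0    0     76   63
Sat        50     72    0      0    0
Tue        33     68    0     32   61
Taking the value at row 'Tue', column 'truck' gives 32.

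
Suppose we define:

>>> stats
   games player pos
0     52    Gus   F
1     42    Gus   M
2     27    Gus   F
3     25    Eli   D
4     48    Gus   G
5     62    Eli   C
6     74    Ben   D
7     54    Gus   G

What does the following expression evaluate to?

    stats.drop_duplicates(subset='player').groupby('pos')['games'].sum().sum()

151

drop duplicate player (keep=first):
   games player pos
0     52    Gus   F
3     25    Eli   D
6     74    Ben   D
group by pos, sum of games:
pos
D    99
F    52
Name: games, dtype: int64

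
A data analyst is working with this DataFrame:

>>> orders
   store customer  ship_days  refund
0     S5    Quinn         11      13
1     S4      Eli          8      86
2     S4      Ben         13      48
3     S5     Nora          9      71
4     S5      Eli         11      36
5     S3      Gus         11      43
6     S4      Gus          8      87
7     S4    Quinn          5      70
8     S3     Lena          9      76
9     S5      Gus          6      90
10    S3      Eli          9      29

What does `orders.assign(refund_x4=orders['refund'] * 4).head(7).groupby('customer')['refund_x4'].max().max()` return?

348

add column refund_x4 = orders['refund'] * 4:
   store customer  ship_days  refund  refund_x4
0     S5    Quinn         11      13         52
1     S4      Eli          8      86        344
2     S4      Ben         13      48        192
3     S5     Nora          9      71        284
4     S5      Eli         11      36        144
5     S3      Gus         11      43        172
6     S4      Gus          8      87        348
7     S4    Quinn          5      70        280
8     S3     Lena          9      76        304
9     S5      Gus          6      90        360
10    S3      Eli          9      29        116
take first 7 rows:
  store customer  ship_days  refund  refund_x4
0    S5    Quinn         11      13         52
1    S4      Eli          8      86        344
2    S4      Ben         13      48        192
3    S5     Nora          9      71        284
4    S5      Eli         11      36        144
5    S3      Gus         11      43        172
6    S4      Gus          8      87        348
group by customer, max of refund_x4:
customer
Ben      192
Eli      344
Gus      348
Nora     284
Quinn     52
Name: refund_x4, dtype: int64
max of the resulting series → 348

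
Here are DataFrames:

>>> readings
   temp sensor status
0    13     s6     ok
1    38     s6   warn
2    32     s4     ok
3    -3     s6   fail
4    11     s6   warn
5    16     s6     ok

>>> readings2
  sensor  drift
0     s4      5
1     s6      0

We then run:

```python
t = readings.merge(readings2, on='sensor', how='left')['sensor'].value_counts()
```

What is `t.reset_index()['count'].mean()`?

3.0

merge on 'sensor' (how='left') → 6 rows:
   temp sensor status  drift
0    13     s6     ok      0
1    38     s6   warn      0
2    32     s4     ok      5
3    -3     s6   fail      0
4    11     s6   warn      0
5    16     s6     ok      0
value_counts of sensor:
sensor
s6    5
s4    1
Name: count, dtype: int64
reset_index():
  sensor  count
0     s6      5
1     s4      1
The mean of column 'count' is 3.0.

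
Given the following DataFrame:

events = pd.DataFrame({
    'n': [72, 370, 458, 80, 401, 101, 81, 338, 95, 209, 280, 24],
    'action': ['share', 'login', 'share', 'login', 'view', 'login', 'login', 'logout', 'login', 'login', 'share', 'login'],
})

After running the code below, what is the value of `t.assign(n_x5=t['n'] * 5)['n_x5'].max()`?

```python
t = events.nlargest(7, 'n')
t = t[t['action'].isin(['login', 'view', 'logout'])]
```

2005

take 7 rows with largest n:
      n  action
2   458   share
4   401    view
1   370   login
7   338  logout
10  280   share
9   209   login
5   101   login
filter rows where action in ['login', 'view', 'logout']:
     n  action
4  401    view
1  370   login
7  338  logout
9  209   login
5  101   login
add column n_x5 = t['n'] * 5:
     n  action  n_x5
4  401    view  2005
1  370   login  1850
7  338  logout  1690
9  209   login  1045
5  101   login   505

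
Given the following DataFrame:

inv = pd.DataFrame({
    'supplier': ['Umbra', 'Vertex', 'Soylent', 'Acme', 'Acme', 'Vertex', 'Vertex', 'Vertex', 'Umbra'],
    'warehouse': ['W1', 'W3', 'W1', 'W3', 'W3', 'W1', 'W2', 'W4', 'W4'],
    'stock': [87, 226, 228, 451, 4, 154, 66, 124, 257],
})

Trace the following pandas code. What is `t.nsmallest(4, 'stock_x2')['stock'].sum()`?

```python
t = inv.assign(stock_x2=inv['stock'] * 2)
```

add column stock_x2 = inv['stock'] * 2:
  supplier warehouse  stock  stock_x2
0    Umbra        W1     87       174
1   Vertex        W3    226       452
2  Soylent        W1    228       456
3     Acme        W3    451       902
4     Acme        W3      4         8
5   Vertex        W1    154       308
6   Vertex        W2     66       132
7   Vertex        W4    124       248
8    Umbra        W4    257       514
take 4 rows with smallest stock_x2:
  supplier warehouse  stock  stock_x2
4     Acme        W3      4         8
6   Vertex        W2     66       132
0    Umbra        W1     87       174
7   Vertex        W4    124       248
The sum of column 'stock' is 281.

281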